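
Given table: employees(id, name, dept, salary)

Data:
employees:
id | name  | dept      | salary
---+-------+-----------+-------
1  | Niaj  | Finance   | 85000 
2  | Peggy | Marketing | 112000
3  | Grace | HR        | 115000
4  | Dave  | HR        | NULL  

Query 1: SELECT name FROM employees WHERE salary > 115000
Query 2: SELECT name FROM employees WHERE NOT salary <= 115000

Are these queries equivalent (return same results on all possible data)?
Yes, equivalent

Both queries return: []

Reason: Both filter salary > 115000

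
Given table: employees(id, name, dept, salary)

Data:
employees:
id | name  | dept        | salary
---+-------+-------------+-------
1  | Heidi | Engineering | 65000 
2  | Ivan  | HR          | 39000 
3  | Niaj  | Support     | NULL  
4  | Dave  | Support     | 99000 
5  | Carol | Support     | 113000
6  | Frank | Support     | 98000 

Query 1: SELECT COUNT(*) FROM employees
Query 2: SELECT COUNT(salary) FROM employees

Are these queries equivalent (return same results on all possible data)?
No, not equivalent

Query 1 returns: [(6,)]
Query 2 returns: [(5,)]

Reason: COUNT(*) includes NULLs, COUNT(column) excludes them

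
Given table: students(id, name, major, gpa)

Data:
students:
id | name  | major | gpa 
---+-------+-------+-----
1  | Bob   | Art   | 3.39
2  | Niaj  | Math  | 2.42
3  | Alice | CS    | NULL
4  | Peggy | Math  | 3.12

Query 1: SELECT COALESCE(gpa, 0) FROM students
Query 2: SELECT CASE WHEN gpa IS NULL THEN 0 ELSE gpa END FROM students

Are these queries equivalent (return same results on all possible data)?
Yes, equivalent

Both queries return: [(0,), (2.42,), (3.12,), (3.39,)]

Reason: COALESCE vs CASE for NULL handling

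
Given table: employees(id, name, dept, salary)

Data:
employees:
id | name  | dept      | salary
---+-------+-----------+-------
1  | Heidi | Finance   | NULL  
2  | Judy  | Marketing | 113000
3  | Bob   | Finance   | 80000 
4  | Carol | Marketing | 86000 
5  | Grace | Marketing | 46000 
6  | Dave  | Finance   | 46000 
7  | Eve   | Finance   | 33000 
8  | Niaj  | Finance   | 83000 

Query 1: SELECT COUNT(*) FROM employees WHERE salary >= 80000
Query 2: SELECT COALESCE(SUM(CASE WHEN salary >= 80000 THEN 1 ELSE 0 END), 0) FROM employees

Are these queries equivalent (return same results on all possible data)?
Yes, equivalent

Both queries return: [(4,)]

Reason: COUNT with WHERE vs conditional SUM (COALESCE handles empty-table NULL)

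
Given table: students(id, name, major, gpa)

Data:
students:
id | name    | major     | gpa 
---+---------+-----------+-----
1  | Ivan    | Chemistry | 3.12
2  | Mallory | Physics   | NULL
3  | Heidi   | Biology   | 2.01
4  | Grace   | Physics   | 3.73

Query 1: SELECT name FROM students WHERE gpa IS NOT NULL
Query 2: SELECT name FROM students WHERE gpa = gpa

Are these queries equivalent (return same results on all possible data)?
Yes, equivalent

Both queries return: [('Grace',), ('Heidi',), ('Ivan',)]

Reason: IS NOT NULL vs self-equality (both exclude NULLs)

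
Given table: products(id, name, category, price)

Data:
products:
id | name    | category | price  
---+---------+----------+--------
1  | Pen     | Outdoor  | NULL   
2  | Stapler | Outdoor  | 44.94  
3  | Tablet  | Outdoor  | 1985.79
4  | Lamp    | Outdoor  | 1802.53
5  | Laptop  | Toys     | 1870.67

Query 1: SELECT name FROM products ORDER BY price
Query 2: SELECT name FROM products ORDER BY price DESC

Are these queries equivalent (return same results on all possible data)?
No, not equivalent

Query 1 returns: [('Pen',), ('Stapler',), ('Lamp',), ('Laptop',), ('Tablet',)]
Query 2 returns: [('Tablet',), ('Laptop',), ('Lamp',), ('Stapler',), ('Pen',)]

Reason: ASC vs DESC gives opposite ordering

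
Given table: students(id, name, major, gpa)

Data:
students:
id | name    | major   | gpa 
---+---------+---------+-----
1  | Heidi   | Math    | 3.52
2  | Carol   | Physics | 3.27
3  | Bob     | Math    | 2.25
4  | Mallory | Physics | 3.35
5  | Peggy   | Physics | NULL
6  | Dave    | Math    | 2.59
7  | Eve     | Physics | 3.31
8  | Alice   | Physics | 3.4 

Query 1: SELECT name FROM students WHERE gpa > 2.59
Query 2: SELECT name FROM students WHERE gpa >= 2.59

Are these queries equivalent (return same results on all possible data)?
No, not equivalent

Query 1 returns: [('Heidi',), ('Carol',), ('Mallory',), ('Eve',), ('Alice',)]
Query 2 returns: [('Heidi',), ('Carol',), ('Mallory',), ('Dave',), ('Eve',), ('Alice',)]

Reason: > vs >= gives different results when gpa = 2.59 exists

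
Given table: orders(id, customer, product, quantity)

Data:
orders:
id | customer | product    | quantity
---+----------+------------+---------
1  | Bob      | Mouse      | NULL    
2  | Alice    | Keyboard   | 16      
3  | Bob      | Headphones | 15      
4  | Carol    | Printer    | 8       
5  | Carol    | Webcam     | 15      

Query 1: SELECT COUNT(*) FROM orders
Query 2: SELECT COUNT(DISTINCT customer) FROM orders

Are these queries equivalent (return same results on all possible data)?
No, not equivalent

Query 1 returns: [(5,)]
Query 2 returns: [(3,)]

Reason: COUNT(*) counts rows, COUNT(DISTINCT customer) counts unique customers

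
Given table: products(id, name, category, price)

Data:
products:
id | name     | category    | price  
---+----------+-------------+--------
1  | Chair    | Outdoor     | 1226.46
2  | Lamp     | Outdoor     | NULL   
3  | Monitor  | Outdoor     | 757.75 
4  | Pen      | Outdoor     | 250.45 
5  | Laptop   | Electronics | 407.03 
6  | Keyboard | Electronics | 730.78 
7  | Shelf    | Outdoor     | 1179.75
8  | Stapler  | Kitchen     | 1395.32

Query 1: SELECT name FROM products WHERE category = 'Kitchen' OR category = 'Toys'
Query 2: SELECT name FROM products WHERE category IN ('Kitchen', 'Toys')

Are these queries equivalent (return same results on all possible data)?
Yes, equivalent

Both queries return: [('Stapler',)]

Reason: OR vs IN are equivalent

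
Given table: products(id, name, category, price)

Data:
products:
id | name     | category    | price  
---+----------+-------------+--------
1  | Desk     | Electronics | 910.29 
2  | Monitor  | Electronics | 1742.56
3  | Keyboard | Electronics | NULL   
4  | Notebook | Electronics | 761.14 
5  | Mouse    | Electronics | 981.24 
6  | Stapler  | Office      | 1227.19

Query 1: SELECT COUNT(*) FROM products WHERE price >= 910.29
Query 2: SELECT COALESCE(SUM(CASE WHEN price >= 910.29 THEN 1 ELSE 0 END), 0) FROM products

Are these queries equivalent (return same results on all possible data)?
Yes, equivalent

Both queries return: [(4,)]

Reason: COUNT with WHERE vs conditional SUM (COALESCE handles empty-table NULL)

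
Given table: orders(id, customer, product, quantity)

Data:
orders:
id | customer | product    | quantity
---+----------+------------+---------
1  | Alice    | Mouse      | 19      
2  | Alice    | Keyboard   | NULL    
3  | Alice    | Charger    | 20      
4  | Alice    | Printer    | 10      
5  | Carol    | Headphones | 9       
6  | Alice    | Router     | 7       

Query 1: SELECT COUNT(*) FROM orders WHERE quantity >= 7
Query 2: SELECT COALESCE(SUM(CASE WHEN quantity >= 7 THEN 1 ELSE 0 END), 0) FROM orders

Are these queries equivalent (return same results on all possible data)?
Yes, equivalent

Both queries return: [(5,)]

Reason: COUNT with WHERE vs conditional SUM (COALESCE handles empty-table NULL)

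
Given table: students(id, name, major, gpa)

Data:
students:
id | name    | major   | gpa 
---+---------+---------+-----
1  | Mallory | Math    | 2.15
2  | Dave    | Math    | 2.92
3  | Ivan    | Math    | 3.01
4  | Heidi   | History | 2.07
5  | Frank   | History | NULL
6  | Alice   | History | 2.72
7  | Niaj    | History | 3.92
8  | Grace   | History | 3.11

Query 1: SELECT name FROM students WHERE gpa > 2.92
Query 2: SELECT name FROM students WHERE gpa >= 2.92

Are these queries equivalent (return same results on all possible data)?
No, not equivalent

Query 1 returns: [('Ivan',), ('Niaj',), ('Grace',)]
Query 2 returns: [('Dave',), ('Ivan',), ('Niaj',), ('Grace',)]

Reason: > vs >= gives different results when gpa = 2.92 exists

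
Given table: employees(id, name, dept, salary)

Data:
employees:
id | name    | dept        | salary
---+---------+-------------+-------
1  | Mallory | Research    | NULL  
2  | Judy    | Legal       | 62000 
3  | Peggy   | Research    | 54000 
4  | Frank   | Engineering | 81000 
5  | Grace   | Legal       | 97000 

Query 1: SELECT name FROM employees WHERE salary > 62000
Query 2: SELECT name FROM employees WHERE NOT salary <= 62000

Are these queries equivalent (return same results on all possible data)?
Yes, equivalent

Both queries return: [('Frank',), ('Grace',)]

Reason: Both filter salary > 62000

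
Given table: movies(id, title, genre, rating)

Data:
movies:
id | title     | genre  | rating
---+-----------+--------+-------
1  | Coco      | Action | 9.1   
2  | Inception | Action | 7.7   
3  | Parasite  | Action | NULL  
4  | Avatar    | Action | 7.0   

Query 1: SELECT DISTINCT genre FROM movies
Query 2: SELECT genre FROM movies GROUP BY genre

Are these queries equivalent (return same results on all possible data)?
Yes, equivalent

Both queries return: [('Action',)]

Reason: Both get unique genres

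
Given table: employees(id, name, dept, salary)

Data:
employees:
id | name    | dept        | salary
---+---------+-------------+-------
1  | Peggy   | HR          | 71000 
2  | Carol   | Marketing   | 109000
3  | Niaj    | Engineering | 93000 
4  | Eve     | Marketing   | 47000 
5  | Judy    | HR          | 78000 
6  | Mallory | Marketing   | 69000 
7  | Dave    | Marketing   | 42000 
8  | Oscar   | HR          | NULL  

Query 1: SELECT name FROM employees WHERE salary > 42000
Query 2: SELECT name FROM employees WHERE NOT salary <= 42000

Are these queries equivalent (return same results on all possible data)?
Yes, equivalent

Both queries return: [('Carol',), ('Eve',), ('Judy',), ('Mallory',), ('Niaj',), ('Peggy',)]

Reason: Both filter salary > 42000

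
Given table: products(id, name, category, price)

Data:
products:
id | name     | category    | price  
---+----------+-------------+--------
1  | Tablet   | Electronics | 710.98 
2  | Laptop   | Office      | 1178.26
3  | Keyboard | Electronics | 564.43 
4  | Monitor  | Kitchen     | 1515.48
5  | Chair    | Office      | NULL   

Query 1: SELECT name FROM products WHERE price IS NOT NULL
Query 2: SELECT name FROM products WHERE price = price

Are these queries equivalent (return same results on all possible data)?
Yes, equivalent

Both queries return: [('Keyboard',), ('Laptop',), ('Monitor',), ('Tablet',)]

Reason: IS NOT NULL vs self-equality (both exclude NULLs)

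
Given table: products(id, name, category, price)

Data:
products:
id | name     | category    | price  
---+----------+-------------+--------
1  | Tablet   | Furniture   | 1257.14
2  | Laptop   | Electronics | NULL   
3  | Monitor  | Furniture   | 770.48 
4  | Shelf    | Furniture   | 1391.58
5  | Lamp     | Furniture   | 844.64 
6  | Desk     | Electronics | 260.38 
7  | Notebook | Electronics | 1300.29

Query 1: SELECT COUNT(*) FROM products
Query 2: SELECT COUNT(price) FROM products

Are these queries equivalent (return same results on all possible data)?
No, not equivalent

Query 1 returns: [(7,)]
Query 2 returns: [(6,)]

Reason: COUNT(*) includes NULLs, COUNT(column) excludes them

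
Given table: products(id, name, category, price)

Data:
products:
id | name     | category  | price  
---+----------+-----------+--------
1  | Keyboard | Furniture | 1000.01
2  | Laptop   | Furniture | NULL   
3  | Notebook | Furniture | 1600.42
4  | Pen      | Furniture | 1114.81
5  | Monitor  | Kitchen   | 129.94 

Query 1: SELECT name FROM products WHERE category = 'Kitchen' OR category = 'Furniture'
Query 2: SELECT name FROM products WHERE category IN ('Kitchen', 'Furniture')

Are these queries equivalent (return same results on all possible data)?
Yes, equivalent

Both queries return: [('Keyboard',), ('Laptop',), ('Monitor',), ('Notebook',), ('Pen',)]

Reason: OR vs IN are equivalent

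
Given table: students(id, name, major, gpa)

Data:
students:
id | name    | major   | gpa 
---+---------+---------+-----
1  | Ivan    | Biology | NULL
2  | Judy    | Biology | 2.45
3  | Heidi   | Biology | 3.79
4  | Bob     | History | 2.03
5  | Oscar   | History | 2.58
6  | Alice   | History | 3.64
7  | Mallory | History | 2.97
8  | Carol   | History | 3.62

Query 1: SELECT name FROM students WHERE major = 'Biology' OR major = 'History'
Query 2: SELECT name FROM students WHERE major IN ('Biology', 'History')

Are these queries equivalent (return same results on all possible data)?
Yes, equivalent

Both queries return: [('Alice',), ('Bob',), ('Carol',), ('Heidi',), ('Ivan',), ('Judy',), ('Mallory',), ('Oscar',)]

Reason: OR vs IN are equivalent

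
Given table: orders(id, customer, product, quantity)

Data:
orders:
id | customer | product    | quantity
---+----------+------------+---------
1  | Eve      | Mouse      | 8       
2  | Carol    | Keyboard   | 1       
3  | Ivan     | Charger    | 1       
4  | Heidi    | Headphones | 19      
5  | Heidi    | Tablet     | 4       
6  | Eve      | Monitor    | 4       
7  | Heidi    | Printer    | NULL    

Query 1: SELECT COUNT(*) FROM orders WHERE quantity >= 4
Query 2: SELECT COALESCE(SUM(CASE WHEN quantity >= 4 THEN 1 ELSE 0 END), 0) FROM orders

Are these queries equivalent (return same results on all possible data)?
Yes, equivalent

Both queries return: [(4,)]

Reason: COUNT with WHERE vs conditional SUM (COALESCE handles empty-table NULL)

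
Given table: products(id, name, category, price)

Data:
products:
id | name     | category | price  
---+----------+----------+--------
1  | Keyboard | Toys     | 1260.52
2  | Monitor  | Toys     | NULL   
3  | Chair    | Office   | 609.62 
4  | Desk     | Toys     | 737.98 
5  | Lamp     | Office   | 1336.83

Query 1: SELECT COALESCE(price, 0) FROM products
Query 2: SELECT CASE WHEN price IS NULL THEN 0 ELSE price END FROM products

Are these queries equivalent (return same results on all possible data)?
Yes, equivalent

Both queries return: [(0,), (609.62,), (737.98,), (1260.52,), (1336.83,)]

Reason: COALESCE vs CASE for NULL handling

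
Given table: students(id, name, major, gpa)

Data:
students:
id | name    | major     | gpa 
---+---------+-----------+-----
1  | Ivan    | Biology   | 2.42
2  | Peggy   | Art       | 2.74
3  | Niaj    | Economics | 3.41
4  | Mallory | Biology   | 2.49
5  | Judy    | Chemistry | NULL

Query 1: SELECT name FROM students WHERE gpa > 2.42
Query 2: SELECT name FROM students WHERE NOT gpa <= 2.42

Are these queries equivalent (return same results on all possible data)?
Yes, equivalent

Both queries return: [('Mallory',), ('Niaj',), ('Peggy',)]

Reason: Both filter gpa > 2.42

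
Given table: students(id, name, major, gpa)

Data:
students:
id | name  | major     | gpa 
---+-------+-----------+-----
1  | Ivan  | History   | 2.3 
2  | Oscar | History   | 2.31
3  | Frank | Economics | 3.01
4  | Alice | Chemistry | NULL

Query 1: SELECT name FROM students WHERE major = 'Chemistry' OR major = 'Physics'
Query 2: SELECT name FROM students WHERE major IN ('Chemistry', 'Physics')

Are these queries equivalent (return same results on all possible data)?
Yes, equivalent

Both queries return: [('Alice',)]

Reason: OR vs IN are equivalent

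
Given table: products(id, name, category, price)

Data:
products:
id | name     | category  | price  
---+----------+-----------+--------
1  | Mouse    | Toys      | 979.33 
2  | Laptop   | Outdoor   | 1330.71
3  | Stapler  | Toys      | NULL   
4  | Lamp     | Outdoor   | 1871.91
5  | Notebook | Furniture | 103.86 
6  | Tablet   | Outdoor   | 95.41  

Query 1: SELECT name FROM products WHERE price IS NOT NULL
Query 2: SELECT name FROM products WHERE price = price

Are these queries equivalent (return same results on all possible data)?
Yes, equivalent

Both queries return: [('Lamp',), ('Laptop',), ('Mouse',), ('Notebook',), ('Tablet',)]

Reason: IS NOT NULL vs self-equality (both exclude NULLs)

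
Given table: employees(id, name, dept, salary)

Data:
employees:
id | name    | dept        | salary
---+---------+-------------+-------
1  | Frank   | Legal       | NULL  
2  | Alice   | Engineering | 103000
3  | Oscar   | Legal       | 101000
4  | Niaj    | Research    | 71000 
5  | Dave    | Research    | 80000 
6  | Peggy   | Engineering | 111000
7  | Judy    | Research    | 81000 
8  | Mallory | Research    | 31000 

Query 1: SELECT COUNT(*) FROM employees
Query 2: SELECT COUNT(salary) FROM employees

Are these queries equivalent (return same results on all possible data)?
No, not equivalent

Query 1 returns: [(8,)]
Query 2 returns: [(7,)]

Reason: COUNT(*) includes NULLs, COUNT(column) excludes them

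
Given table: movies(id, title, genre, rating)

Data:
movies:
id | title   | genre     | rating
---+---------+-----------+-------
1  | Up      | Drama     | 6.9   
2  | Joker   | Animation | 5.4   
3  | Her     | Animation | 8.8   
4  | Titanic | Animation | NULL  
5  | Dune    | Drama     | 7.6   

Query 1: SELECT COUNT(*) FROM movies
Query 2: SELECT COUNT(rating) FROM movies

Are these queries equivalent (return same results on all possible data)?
No, not equivalent

Query 1 returns: [(5,)]
Query 2 returns: [(4,)]

Reason: COUNT(*) includes NULLs, COUNT(column) excludes them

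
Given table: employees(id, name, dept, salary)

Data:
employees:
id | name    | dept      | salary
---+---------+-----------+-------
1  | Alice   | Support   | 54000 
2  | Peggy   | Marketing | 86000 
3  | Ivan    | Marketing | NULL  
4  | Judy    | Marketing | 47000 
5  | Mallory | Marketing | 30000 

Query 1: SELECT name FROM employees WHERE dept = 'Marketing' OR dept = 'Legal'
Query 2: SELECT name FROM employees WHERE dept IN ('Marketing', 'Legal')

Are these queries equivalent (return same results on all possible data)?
Yes, equivalent

Both queries return: [('Ivan',), ('Judy',), ('Mallory',), ('Peggy',)]

Reason: OR vs IN are equivalent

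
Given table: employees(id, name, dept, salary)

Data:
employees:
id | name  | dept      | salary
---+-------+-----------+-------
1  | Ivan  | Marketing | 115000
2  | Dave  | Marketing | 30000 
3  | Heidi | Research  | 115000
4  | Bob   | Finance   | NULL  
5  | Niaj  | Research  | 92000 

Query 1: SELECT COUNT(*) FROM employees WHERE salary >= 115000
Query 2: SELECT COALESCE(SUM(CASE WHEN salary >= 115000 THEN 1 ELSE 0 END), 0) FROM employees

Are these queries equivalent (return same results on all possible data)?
Yes, equivalent

Both queries return: [(2,)]

Reason: COUNT with WHERE vs conditional SUM (COALESCE handles empty-table NULL)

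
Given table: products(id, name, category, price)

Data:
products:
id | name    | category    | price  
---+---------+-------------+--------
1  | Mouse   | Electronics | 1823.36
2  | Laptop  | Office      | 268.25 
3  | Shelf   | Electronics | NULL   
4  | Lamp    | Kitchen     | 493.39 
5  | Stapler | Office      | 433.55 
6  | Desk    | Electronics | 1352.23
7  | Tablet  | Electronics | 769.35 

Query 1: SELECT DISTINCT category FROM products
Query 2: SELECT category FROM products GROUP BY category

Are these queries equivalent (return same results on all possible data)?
Yes, equivalent

Both queries return: [('Electronics',), ('Kitchen',), ('Office',)]

Reason: Both get unique categorys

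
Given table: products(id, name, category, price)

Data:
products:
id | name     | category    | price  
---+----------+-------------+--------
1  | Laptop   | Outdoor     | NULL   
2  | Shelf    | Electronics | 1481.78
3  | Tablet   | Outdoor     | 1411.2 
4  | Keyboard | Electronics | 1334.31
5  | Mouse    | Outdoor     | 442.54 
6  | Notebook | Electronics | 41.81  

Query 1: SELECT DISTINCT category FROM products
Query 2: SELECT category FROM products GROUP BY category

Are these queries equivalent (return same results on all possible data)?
Yes, equivalent

Both queries return: [('Electronics',), ('Outdoor',)]

Reason: Both get unique categorys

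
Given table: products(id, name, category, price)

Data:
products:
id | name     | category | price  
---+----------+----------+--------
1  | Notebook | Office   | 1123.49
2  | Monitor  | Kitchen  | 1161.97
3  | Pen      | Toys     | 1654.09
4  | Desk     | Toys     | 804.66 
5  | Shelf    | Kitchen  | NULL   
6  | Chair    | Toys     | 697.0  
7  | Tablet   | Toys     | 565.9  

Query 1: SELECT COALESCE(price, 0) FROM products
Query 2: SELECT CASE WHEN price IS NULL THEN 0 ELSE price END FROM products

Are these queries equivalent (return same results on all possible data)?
Yes, equivalent

Both queries return: [(0,), (565.9,), (697.0,), (804.66,), (1123.49,), (1161.97,), (1654.09,)]

Reason: COALESCE vs CASE for NULL handling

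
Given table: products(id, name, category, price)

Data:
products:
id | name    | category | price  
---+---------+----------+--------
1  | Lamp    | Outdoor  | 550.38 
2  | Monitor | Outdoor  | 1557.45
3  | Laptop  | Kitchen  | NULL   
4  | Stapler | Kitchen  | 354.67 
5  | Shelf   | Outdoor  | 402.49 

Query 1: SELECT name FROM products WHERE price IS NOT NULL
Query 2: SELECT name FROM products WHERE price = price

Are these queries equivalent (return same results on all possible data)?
Yes, equivalent

Both queries return: [('Lamp',), ('Monitor',), ('Shelf',), ('Stapler',)]

Reason: IS NOT NULL vs self-equality (both exclude NULLs)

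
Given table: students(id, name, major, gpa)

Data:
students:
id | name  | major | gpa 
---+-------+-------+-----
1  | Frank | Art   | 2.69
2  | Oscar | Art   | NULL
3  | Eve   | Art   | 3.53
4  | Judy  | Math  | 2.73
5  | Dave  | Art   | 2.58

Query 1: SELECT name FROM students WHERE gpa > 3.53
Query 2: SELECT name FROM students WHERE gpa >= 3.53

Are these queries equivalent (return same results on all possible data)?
No, not equivalent

Query 1 returns: []
Query 2 returns: [('Eve',)]

Reason: > vs >= gives different results when gpa = 3.53 exists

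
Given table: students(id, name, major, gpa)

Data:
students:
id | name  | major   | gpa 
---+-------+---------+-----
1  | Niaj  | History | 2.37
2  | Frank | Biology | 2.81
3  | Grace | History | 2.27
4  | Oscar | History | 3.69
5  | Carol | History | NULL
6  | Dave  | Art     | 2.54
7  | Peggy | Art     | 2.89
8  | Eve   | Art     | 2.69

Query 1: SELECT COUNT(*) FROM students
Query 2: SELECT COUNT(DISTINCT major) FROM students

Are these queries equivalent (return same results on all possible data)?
No, not equivalent

Query 1 returns: [(8,)]
Query 2 returns: [(3,)]

Reason: COUNT(*) counts rows, COUNT(DISTINCT major) counts unique majors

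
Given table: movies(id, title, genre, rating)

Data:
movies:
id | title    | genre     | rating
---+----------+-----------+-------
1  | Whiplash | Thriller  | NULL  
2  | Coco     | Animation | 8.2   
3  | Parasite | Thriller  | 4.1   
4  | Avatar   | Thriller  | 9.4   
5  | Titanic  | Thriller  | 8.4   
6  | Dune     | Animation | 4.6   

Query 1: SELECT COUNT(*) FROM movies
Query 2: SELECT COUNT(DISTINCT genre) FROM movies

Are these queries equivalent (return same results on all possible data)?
No, not equivalent

Query 1 returns: [(6,)]
Query 2 returns: [(2,)]

Reason: COUNT(*) counts rows, COUNT(DISTINCT genre) counts unique genres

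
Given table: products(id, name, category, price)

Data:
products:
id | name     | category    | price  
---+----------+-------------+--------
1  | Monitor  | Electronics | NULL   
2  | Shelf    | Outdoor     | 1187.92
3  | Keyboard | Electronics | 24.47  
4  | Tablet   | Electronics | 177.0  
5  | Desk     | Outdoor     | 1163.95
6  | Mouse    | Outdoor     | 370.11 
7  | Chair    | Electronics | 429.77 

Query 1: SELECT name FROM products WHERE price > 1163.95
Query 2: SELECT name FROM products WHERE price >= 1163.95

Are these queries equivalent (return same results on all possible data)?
No, not equivalent

Query 1 returns: [('Shelf',)]
Query 2 returns: [('Shelf',), ('Desk',)]

Reason: > vs >= gives different results when price = 1163.95 exists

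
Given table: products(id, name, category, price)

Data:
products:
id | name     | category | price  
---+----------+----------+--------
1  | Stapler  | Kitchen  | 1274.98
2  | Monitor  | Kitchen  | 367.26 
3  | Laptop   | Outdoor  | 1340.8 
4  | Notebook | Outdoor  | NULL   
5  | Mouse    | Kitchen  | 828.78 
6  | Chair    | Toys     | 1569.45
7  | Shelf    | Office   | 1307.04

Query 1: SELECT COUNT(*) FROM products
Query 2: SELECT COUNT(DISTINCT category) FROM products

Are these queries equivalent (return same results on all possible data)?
No, not equivalent

Query 1 returns: [(7,)]
Query 2 returns: [(4,)]

Reason: COUNT(*) counts rows, COUNT(DISTINCT category) counts unique categorys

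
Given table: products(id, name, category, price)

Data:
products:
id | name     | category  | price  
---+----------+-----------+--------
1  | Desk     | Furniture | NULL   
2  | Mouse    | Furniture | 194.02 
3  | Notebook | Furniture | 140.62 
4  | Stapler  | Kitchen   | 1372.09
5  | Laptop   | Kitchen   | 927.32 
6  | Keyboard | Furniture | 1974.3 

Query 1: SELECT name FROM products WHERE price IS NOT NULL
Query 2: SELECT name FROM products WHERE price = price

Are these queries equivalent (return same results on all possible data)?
Yes, equivalent

Both queries return: [('Keyboard',), ('Laptop',), ('Mouse',), ('Notebook',), ('Stapler',)]

Reason: IS NOT NULL vs self-equality (both exclude NULLs)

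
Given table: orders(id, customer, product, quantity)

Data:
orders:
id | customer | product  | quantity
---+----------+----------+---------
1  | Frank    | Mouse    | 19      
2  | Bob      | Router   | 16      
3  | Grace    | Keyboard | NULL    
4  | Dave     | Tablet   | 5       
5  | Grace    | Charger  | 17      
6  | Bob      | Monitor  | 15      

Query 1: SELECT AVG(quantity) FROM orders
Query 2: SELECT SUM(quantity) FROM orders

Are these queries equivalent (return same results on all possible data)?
No, not equivalent

Query 1 returns: [(14.4,)]
Query 2 returns: [(72,)]

Reason: AVG vs SUM give different aggregate values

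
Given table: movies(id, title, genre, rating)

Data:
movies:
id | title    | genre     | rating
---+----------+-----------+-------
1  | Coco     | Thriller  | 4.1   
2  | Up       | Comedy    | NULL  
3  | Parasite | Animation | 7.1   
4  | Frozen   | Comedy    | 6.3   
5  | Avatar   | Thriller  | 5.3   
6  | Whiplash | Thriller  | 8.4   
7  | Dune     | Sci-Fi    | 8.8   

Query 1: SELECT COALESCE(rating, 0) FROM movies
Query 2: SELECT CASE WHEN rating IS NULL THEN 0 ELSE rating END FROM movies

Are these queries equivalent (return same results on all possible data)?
Yes, equivalent

Both queries return: [(0,), (4.1,), (5.3,), (6.3,), (7.1,), (8.4,), (8.8,)]

Reason: COALESCE vs CASE for NULL handling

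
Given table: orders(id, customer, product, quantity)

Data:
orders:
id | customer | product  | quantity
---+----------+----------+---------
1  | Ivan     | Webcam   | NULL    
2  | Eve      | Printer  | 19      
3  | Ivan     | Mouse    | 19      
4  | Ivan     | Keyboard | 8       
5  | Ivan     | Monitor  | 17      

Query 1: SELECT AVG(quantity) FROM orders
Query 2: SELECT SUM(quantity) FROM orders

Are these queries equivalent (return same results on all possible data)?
No, not equivalent

Query 1 returns: [(15.75,)]
Query 2 returns: [(63,)]

Reason: AVG vs SUM give different aggregate values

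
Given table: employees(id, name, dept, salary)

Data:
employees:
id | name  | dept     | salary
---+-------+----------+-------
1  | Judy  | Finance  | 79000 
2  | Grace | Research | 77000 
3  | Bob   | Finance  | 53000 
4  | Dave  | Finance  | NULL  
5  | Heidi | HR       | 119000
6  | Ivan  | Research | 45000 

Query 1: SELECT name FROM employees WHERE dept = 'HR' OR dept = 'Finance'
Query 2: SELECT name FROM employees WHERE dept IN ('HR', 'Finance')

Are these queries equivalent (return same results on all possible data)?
Yes, equivalent

Both queries return: [('Bob',), ('Dave',), ('Heidi',), ('Judy',)]

Reason: OR vs IN are equivalent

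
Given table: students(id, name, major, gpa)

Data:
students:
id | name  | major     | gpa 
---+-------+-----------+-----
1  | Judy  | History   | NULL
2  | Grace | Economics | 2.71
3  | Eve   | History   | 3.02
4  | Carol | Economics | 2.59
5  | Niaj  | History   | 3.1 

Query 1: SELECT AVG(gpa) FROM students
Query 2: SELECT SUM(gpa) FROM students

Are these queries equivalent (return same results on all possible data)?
No, not equivalent

Query 1 returns: [(2.855,)]
Query 2 returns: [(11.42,)]

Reason: AVG vs SUM give different aggregate values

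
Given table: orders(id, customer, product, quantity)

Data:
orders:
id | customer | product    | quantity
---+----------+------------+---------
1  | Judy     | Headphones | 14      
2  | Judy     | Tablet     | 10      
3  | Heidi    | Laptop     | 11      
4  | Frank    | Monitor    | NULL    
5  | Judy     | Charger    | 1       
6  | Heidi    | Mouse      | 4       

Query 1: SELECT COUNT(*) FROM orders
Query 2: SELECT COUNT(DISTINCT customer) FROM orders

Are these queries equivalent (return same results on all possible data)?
No, not equivalent

Query 1 returns: [(6,)]
Query 2 returns: [(3,)]

Reason: COUNT(*) counts rows, COUNT(DISTINCT customer) counts unique customers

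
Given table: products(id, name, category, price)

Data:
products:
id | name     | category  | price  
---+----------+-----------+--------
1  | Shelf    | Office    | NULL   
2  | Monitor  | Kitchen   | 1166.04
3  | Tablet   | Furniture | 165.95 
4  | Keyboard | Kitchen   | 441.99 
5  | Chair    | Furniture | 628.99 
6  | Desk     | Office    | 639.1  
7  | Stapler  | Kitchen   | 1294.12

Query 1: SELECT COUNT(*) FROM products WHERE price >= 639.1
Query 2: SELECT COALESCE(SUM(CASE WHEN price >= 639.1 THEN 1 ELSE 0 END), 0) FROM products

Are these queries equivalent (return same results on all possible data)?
Yes, equivalent

Both queries return: [(3,)]

Reason: COUNT with WHERE vs conditional SUM (COALESCE handles empty-table NULL)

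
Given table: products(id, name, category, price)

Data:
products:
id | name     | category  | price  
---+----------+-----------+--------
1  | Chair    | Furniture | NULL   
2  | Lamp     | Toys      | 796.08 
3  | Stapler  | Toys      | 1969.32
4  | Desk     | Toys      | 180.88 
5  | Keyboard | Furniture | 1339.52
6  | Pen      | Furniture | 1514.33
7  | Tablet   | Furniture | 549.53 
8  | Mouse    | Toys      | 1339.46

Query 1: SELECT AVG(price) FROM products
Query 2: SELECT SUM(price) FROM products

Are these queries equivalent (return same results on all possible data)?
No, not equivalent

Query 1 returns: [(1098.4457142857143,)]
Query 2 returns: [(7689.12,)]

Reason: AVG vs SUM give different aggregate values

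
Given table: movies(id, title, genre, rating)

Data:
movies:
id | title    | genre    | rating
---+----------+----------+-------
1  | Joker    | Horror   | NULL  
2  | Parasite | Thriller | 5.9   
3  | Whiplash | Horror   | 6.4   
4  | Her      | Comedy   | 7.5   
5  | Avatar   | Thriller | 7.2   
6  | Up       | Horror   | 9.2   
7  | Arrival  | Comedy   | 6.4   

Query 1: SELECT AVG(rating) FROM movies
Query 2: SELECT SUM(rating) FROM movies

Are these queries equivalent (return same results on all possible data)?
No, not equivalent

Query 1 returns: [(7.1000000000000005,)]
Query 2 returns: [(42.6,)]

Reason: AVG vs SUM give different aggregate values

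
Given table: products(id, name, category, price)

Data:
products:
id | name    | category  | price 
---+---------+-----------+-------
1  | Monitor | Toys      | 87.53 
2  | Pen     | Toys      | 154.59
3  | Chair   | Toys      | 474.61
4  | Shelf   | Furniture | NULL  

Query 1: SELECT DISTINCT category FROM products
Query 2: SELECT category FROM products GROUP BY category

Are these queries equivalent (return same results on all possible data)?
Yes, equivalent

Both queries return: [('Furniture',), ('Toys',)]

Reason: Both get unique categorys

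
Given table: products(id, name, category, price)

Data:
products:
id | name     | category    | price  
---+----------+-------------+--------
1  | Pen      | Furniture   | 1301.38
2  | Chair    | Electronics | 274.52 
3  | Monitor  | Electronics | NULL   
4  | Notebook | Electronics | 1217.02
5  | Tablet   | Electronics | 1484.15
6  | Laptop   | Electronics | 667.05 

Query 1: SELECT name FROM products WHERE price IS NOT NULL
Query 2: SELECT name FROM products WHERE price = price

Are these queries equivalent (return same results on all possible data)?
Yes, equivalent

Both queries return: [('Chair',), ('Laptop',), ('Notebook',), ('Pen',), ('Tablet',)]

Reason: IS NOT NULL vs self-equality (both exclude NULLs)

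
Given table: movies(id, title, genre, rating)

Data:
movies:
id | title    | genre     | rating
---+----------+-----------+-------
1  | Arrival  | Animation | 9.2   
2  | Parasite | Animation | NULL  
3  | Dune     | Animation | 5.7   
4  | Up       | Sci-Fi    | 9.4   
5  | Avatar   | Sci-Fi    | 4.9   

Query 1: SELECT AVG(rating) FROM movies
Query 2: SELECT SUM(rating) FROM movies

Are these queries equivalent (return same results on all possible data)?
No, not equivalent

Query 1 returns: [(7.3,)]
Query 2 returns: [(29.2,)]

Reason: AVG vs SUM give different aggregate values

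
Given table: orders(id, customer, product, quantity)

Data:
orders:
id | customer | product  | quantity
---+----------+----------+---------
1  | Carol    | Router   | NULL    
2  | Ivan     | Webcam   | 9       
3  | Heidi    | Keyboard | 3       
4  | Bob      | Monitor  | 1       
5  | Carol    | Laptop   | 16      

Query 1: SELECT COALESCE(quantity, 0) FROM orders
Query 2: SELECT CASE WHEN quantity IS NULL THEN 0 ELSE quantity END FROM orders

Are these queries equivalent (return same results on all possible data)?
Yes, equivalent

Both queries return: [(0,), (1,), (3,), (9,), (16,)]

Reason: COALESCE vs CASE for NULL handling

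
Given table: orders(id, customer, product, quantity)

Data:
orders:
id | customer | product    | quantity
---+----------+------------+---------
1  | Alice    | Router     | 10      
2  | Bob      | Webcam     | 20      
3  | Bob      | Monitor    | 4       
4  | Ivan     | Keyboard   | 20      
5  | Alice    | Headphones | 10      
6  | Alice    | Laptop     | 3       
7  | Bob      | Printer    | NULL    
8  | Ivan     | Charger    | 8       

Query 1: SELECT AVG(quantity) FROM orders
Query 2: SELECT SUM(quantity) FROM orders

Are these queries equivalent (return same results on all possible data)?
No, not equivalent

Query 1 returns: [(10.714285714285714,)]
Query 2 returns: [(75,)]

Reason: AVG vs SUM give different aggregate values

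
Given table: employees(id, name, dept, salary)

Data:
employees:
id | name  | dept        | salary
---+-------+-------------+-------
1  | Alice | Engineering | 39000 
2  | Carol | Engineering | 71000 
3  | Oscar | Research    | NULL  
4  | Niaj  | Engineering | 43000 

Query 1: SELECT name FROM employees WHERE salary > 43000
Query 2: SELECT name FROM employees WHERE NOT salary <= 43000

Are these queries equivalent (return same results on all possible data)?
Yes, equivalent

Both queries return: [('Carol',)]

Reason: Both filter salary > 43000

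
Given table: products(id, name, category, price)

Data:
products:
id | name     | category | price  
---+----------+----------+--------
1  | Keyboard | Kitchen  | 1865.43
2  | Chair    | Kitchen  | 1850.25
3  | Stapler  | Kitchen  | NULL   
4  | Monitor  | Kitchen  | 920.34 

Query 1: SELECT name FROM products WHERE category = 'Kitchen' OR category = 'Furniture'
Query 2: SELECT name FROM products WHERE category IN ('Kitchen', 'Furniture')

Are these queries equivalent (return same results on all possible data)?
Yes, equivalent

Both queries return: [('Chair',), ('Keyboard',), ('Monitor',), ('Stapler',)]

Reason: OR vs IN are equivalent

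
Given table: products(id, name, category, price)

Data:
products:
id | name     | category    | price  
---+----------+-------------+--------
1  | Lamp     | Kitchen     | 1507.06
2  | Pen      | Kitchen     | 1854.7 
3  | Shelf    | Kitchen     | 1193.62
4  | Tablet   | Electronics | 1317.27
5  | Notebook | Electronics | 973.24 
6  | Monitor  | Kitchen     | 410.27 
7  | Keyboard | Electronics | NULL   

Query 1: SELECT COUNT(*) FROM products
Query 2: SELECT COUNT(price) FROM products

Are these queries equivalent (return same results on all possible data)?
No, not equivalent

Query 1 returns: [(7,)]
Query 2 returns: [(6,)]

Reason: COUNT(*) includes NULLs, COUNT(column) excludes them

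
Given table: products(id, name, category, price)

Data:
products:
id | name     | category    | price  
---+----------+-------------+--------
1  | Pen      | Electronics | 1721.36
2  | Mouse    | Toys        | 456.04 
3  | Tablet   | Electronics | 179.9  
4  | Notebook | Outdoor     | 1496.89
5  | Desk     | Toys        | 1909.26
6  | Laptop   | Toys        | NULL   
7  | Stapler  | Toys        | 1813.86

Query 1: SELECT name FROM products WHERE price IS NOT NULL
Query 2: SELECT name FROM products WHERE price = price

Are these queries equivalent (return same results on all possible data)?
Yes, equivalent

Both queries return: [('Desk',), ('Mouse',), ('Notebook',), ('Pen',), ('Stapler',), ('Tablet',)]

Reason: IS NOT NULL vs self-equality (both exclude NULLs)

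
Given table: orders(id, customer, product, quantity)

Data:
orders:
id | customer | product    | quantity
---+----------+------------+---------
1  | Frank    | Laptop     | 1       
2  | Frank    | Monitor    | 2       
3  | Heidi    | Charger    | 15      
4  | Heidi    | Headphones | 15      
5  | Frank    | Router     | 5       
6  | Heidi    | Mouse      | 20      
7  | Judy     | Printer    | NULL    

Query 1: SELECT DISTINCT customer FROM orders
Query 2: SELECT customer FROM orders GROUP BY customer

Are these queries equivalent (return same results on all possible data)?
Yes, equivalent

Both queries return: [('Frank',), ('Heidi',), ('Judy',)]

Reason: Both get unique customers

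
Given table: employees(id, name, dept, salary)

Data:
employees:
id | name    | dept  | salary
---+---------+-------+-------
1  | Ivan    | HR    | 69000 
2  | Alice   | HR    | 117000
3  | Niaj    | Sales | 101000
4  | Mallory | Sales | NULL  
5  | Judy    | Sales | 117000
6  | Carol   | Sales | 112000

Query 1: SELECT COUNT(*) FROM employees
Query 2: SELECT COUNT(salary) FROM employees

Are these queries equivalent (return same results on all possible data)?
No, not equivalent

Query 1 returns: [(6,)]
Query 2 returns: [(5,)]

Reason: COUNT(*) includes NULLs, COUNT(column) excludes them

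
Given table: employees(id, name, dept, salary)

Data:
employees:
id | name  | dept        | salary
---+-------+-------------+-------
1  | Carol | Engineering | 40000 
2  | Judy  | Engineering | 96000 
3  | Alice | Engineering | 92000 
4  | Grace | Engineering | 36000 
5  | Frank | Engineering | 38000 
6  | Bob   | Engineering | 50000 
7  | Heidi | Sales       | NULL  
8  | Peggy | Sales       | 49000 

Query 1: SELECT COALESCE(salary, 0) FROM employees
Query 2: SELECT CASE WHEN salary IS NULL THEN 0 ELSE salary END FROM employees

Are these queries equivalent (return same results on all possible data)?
Yes, equivalent

Both queries return: [(0,), (36000,), (38000,), (40000,), (49000,), (50000,), (92000,), (96000,)]

Reason: COALESCE vs CASE for NULL handling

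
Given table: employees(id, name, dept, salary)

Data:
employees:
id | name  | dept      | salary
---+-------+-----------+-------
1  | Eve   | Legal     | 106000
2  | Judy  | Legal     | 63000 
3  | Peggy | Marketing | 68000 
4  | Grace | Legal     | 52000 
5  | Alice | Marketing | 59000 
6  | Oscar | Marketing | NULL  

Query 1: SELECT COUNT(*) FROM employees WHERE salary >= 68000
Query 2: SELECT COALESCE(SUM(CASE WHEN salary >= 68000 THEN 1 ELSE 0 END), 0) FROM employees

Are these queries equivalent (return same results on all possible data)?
Yes, equivalent

Both queries return: [(2,)]

Reason: COUNT with WHERE vs conditional SUM (COALESCE handles empty-table NULL)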